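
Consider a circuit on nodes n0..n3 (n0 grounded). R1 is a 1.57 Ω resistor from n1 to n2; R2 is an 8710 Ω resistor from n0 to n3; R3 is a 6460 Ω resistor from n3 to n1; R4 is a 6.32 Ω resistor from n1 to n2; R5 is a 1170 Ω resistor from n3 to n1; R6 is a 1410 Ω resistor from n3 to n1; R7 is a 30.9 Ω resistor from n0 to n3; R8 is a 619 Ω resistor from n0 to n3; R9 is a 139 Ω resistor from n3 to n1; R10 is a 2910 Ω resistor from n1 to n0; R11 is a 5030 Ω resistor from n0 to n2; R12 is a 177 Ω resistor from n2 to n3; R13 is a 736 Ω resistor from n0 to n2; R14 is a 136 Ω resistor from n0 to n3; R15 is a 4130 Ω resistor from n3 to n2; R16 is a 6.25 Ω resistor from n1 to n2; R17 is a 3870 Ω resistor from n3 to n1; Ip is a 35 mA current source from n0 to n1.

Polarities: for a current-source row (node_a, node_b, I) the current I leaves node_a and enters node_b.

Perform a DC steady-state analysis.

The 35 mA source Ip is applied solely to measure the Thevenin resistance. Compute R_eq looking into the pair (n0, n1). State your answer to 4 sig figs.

Element admittances at DC:
  Y(R1) = 0.6369 S between n1,n2
  Y(R2) = 0.0001148 S between n0,n3
  Y(R3) = 0.0001548 S between n3,n1
  Y(R4) = 0.1582 S between n1,n2
  Y(R5) = 0.0008547 S between n3,n1
  Y(R6) = 0.0007092 S between n3,n1
  Y(R7) = 0.03236 S between n0,n3
  Y(R8) = 0.001616 S between n0,n3
  Y(R9) = 0.007194 S between n3,n1
  Y(R10) = 0.0003436 S between n1,n0
  Y(R11) = 0.0001988 S between n0,n2
  Y(R12) = 0.005650 S between n2,n3
  Y(R13) = 0.001359 S between n0,n2
  Y(R14) = 0.007353 S between n0,n3
  Y(R15) = 0.0002421 S between n3,n2
  Y(R16) = 0.1600 S between n1,n2
  Y(R17) = 0.0002584 S between n3,n1
  Ip: injects 0.035 A into n1 (from n0)
Assemble and solve the 3×3 MNA system:
  V(n1)=2.710  V(n2)=2.694  V(n3)=0.7208

R_eq = 77.44 Ω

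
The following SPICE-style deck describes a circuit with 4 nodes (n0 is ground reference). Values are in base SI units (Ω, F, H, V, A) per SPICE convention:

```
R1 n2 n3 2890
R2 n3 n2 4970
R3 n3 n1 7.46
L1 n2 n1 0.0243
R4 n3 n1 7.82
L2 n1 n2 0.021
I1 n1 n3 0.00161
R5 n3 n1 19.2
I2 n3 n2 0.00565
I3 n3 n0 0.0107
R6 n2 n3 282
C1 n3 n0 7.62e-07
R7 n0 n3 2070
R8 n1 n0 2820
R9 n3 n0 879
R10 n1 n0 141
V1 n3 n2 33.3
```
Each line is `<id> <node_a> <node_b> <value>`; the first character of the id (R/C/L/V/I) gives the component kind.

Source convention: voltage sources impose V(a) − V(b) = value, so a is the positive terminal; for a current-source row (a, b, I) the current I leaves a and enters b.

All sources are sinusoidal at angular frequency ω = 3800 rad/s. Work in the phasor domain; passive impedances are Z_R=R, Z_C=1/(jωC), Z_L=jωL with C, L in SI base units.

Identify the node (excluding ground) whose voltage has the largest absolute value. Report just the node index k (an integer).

2

MNA unknowns: 3 node voltages V₁..V_3 plus 1 source current (V1)
R1: Y=0.0003460+0.000j on G[2,3]
R2: Y=0.0002012+0.000j on G[3,2]
R3: Y=0.1340+0.000j on G[3,1]
L1: Y=0.000-0.01083j on G[2,1]
R4: Y=0.1279+0.000j on G[3,1]
L2: Y=0.000-0.01253j on G[1,2]
I1: z[1]−=0.00161, z[3]+=0.00161
R5: Y=0.05208+0.000j on G[3,1]
I2: z[3]−=0.00565, z[2]+=0.00565
I3: z[3]−=0.0107, z[0]+=0.0107
R6: Y=0.003546+0.000j on G[2,3]
C1: Y=0.000+0.002896j on G[3,0]
R7: Y=0.0004831+0.000j on G[0,3]
R8: Y=0.0003546+0.000j on G[1,0]
R9: Y=0.001138+0.000j on G[3,0]
R10: Y=0.007092+0.000j on G[1,0]
V1: row V3−V2=33.3, i_V1 at 3,2
solve → V1=-1.690+0.9297j, V2=-34.84-1.515j, V3=-1.543-1.515j
aux → i_V1=-0.1991+0.7745j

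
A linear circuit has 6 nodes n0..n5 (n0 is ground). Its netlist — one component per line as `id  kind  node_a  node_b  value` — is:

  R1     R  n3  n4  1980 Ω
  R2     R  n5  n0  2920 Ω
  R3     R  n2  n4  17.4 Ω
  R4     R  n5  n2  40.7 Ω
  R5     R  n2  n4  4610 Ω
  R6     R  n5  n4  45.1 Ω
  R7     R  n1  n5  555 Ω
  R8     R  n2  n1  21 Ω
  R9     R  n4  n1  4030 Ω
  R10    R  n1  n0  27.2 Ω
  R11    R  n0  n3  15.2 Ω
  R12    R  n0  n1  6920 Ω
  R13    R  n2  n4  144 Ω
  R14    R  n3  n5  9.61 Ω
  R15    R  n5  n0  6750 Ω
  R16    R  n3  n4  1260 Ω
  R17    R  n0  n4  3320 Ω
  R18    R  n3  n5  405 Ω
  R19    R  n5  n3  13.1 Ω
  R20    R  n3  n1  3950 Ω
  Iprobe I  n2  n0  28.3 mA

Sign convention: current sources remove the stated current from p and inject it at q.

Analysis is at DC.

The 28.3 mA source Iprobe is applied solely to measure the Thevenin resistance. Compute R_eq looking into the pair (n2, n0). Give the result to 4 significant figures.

Element admittances at DC:
  Y(R1) = 0.0005051 S between n3,n4
  Y(R2) = 0.0003425 S between n5,n0
  Y(R3) = 0.05747 S between n2,n4
  Y(R4) = 0.02457 S between n5,n2
  Y(R5) = 0.0002169 S between n2,n4
  Y(R6) = 0.02217 S between n5,n4
  Y(R7) = 0.001802 S between n1,n5
  Y(R8) = 0.04762 S between n2,n1
  Y(R9) = 0.0002481 S between n4,n1
  Y(R10) = 0.03676 S between n1,n0
  Y(R11) = 0.06579 S between n0,n3
  Y(R12) = 0.0001445 S between n0,n1
  Y(R13) = 0.006944 S between n2,n4
  Y(R14) = 0.1041 S between n3,n5
  Y(R15) = 0.0001481 S between n5,n0
  Y(R16) = 0.0007937 S between n3,n4
  Y(R17) = 0.0003012 S between n0,n4
  Y(R18) = 0.002469 S between n3,n5
  Y(R19) = 0.07634 S between n5,n3
  Y(R20) = 0.0002532 S between n3,n1
  Iprobe: injects 0.0283 A into n0 (from n2)
Assemble and solve the 5×5 MNA system:
  V(n1)=-0.3633  V(n2)=-0.6471  V(n3)=-0.2216  V(n4)=-0.5508  V(n5)=-0.2988

R_eq = 22.87 Ω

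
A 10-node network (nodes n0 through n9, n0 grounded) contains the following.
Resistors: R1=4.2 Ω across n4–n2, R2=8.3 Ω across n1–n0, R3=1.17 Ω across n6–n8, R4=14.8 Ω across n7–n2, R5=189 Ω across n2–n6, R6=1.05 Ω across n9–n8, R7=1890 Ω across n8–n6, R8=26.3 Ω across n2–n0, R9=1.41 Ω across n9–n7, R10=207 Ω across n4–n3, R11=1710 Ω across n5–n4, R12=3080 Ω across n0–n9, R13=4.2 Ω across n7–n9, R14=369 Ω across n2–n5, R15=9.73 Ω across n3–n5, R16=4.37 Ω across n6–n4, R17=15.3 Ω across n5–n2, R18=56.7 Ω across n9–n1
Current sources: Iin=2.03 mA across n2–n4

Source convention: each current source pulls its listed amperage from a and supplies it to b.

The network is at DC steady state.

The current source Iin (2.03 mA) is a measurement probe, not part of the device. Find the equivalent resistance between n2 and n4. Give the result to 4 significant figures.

Apply KCL at each of the 9 non-ground nodes and solve the resulting linear system.
Node n1: branches {R2, R18} → V_1 = 0.0004089
Node n2: branches {R1, R4, R5, R8, R14, R17, Iin} → V_2 = -0.001323
Node n3: branches {R10, R15} → V_3 = -0.0005503
Node n4: branches {R1, R10, R11, R16, Iin} → V_4 = 0.005537
Node n5: branches {R11, R14, R15, R17} → V_5 = -0.0008364
Node n6: branches {R3, R5, R7, R16} → V_6 = 0.003948
Node n7: branches {R4, R9, R13} → V_7 = 0.002901
Node n8: branches {R3, R6, R7} → V_8 = 0.003555
Node n9: branches {R6, R9, R12, R13, R18} → V_9 = 0.003202

R_eq = 3.379 Ω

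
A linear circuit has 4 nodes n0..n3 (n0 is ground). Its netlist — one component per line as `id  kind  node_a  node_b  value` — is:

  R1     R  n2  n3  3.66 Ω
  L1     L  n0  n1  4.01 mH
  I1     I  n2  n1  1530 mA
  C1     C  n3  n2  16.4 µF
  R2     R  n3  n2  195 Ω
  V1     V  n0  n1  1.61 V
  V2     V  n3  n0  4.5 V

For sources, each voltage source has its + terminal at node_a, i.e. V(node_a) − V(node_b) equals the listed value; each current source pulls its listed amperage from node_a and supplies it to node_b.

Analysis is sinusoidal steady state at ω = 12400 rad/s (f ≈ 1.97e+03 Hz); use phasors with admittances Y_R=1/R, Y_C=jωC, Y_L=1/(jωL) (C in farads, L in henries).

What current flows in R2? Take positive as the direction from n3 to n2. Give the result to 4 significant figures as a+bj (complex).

Apply KCL at each of the 3 non-ground nodes and solve the resulting linear system.
Node n1: branches {L1, I1, V1} → V_1 = -1.610+0.000j
Node n2: branches {R1, I1, C1, R2} → V_2 = 0.9162+2.618j
Node n3: branches {R1, C1, R2, V2} → V_3 = 4.500+0.000j
Source currents: i(V1)=-1.530+0.03238j, i(V2)=-1.530+0.000j

0.01838-0.01343j A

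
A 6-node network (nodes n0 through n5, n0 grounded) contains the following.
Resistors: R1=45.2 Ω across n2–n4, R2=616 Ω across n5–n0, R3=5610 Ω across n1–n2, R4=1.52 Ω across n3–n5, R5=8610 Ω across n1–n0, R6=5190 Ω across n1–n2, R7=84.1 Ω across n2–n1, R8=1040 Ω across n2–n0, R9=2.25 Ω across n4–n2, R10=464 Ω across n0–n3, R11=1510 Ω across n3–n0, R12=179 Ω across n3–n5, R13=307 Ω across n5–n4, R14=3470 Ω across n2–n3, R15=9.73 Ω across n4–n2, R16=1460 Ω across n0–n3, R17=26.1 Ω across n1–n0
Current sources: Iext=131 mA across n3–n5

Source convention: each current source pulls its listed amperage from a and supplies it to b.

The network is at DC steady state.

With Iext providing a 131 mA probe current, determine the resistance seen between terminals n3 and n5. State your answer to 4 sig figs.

R_eq = 1.503 Ω

Element admittances at DC:
  Y(R1) = 0.02212 S between n2,n4
  Y(R2) = 0.001623 S between n5,n0
  Y(R3) = 0.0001783 S between n1,n2
  Y(R4) = 0.6579 S between n3,n5
  Y(R5) = 0.0001161 S between n1,n0
  Y(R6) = 0.0001927 S between n1,n2
  Y(R7) = 0.01189 S between n2,n1
  Y(R8) = 0.0009615 S between n2,n0
  Y(R9) = 0.4444 S between n4,n2
  Y(R10) = 0.002155 S between n0,n3
  Y(R11) = 0.0006623 S between n3,n0
  Y(R12) = 0.005587 S between n3,n5
  Y(R13) = 0.003257 S between n5,n4
  Y(R14) = 0.0002882 S between n2,n3
  Y(R15) = 0.1028 S between n4,n2
  Y(R16) = 0.0006849 S between n0,n3
  Y(R17) = 0.03831 S between n1,n0
  Iext: injects 0.131 A into n5 (from n3)
Assemble and solve the 5×5 MNA system:
  V(n1)=0.004847  V(n2)=0.02004  V(n3)=-0.1024  V(n4)=0.02046  V(n5)=0.09440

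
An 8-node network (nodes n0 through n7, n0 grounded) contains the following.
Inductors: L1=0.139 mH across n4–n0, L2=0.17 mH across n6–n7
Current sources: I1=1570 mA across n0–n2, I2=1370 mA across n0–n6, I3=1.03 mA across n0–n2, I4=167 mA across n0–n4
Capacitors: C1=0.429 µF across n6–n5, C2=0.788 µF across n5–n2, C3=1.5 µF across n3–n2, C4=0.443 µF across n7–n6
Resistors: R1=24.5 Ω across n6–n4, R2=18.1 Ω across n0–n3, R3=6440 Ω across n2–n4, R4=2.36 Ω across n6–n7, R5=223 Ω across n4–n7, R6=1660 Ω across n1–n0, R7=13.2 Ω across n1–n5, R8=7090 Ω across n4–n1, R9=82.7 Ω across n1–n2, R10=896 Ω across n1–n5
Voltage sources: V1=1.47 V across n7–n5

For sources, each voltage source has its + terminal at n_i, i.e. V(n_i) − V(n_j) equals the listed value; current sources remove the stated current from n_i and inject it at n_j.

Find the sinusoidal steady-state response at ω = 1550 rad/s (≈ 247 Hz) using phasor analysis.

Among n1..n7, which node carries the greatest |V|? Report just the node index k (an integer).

Element admittances at ω=1550 rad/s:
  Y(L1) = 0.000-4.641j S between n4,n0
  I1: injects 1.57 A into n2 (from n0)
  I2: injects 1.37 A into n6 (from n0)
  Y(C1) = 0.000+0.0006649j S between n6,n5
  Y(C2) = 0.000+0.001221j S between n5,n2
  Y(R1) = 0.04082+0.000j S between n6,n4
  Y(R2) = 0.05525+0.000j S between n0,n3
  Y(C3) = 0.000+0.002325j S between n3,n2
  Y(L2) = 0.000-3.795j S between n6,n7
  Y(R3) = 0.0001553+0.000j S between n2,n4
  Y(R4) = 0.4237+0.000j S between n6,n7
  I3: injects 0.00103 A into n2 (from n0)
  Y(R5) = 0.004484+0.000j S between n4,n7
  I4: injects 0.167 A into n4 (from n0)
  Y(R6) = 0.0006024+0.000j S between n1,n0
  Y(R7) = 0.07576+0.000j S between n1,n5
  Y(R8) = 0.0001410+0.000j S between n4,n1
  Y(R9) = 0.01209+0.000j S between n1,n2
  Y(R10) = 0.001116+0.000j S between n1,n5
  Y(C4) = 0.000+0.0006867j S between n7,n6
  V1: constraint V(n7)−V(n5) = 1.47
Assemble and solve the 8×8 MNA system:
  V(n1)=74.64-15.12j  V(n2)=183.5-61.68j  V(n3)=2.915+7.598j  V(n4)=0.08848+0.6252j  V(n5)=58.24-7.939j  V(n6)=59.59-8.204j  V(n7)=59.71-7.939j
  i(V1)=-1.326+0.3979j

2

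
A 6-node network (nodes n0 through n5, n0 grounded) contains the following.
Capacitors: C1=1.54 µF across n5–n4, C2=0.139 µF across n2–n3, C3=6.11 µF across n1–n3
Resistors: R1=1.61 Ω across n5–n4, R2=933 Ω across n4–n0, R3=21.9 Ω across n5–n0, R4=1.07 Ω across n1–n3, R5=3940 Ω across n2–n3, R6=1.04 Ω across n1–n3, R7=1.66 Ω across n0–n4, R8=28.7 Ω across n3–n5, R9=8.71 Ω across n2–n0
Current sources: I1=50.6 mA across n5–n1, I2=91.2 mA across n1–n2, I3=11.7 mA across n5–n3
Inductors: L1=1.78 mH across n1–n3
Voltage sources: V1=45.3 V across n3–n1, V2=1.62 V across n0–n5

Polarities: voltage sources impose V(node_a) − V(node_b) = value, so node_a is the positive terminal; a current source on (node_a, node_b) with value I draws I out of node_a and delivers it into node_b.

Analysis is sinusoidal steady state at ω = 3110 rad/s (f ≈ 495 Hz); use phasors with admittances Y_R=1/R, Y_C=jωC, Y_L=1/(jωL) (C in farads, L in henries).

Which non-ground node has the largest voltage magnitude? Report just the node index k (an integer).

1

Element admittances at ω=3110 rad/s:
  Y(C1) = 0.000+0.004789j S between n5,n4
  Y(R1) = 0.6211+0.000j S between n5,n4
  I1: injects 0.0506 A into n1 (from n5)
  Y(R2) = 0.001072+0.000j S between n4,n0
  Y(R3) = 0.04566+0.000j S between n5,n0
  I2: injects 0.0912 A into n2 (from n1)
  Y(R4) = 0.9346+0.000j S between n1,n3
  Y(C2) = 0.000+0.0004323j S between n2,n3
  Y(R5) = 0.0002538+0.000j S between n2,n3
  Y(R6) = 0.9615+0.000j S between n1,n3
  Y(R7) = 0.6024+0.000j S between n0,n4
  Y(C3) = 0.000+0.01900j S between n1,n3
  Y(R8) = 0.03484+0.000j S between n3,n5
  Y(L1) = 0.000-0.1806j S between n1,n3
  I3: injects 0.0117 A into n3 (from n5)
  Y(R9) = 0.1148+0.000j S between n2,n0
  V1: constraint V(n3)−V(n1) = 45.3
  V2: constraint V(n0)−V(n5) = 1.62
Assemble and solve the 7×7 MNA system:
  V(n1)=-47.73+0.03948j  V(n2)=0.7871-0.01198j  V(n3)=-2.425+0.03948j  V(n4)=-0.8217-0.003122j  V(n5)=-1.620+0.000j
  i(V1)=-85.85+7.322j  i(V2)=-0.4795-0.003260j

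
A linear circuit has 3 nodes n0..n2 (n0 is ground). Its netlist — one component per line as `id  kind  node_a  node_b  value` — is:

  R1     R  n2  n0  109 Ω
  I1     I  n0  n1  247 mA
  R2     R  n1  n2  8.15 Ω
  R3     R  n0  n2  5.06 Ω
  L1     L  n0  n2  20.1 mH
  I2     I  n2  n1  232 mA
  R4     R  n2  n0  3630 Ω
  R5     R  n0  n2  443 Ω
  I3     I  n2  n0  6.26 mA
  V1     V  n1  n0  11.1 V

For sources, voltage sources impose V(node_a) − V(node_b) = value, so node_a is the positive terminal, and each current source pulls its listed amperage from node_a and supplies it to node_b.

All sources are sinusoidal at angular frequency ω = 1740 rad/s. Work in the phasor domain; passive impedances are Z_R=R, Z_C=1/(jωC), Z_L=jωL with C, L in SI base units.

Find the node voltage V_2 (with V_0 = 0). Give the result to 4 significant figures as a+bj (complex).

3.359+0.2893j V

Element admittances at ω=1740 rad/s:
  Y(R1) = 0.009174+0.000j S between n2,n0
  I1: injects 0.247 A into n1 (from n0)
  Y(R2) = 0.1227+0.000j S between n1,n2
  Y(R3) = 0.1976+0.000j S between n0,n2
  Y(L1) = 0.000-0.02859j S between n0,n2
  I2: injects 0.232 A into n1 (from n2)
  Y(R4) = 0.0002755+0.000j S between n2,n0
  Y(R5) = 0.002257+0.000j S between n0,n2
  I3: injects 0.00626 A into n0 (from n2)
  V1: constraint V(n1)−V(n0) = 11.1
Assemble and solve the 3×3 MNA system:
  V(n1)=11.10+0.000j  V(n2)=3.359+0.2893j
  i(V1)=-0.4708+0.03550j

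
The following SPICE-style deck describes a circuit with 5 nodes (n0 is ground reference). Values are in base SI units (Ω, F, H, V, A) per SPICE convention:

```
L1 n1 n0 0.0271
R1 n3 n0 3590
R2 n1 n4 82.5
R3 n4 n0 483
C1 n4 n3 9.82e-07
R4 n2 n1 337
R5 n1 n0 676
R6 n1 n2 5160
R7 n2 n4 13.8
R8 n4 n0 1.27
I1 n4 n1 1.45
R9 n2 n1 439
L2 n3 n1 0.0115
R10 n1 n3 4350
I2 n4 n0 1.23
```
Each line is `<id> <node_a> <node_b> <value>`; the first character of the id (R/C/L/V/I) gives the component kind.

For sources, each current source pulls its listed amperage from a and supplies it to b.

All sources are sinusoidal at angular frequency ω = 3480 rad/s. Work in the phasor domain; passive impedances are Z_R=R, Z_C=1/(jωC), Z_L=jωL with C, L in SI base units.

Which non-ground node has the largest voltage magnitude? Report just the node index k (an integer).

3

Apply KCL at each of the 4 non-ground nodes and solve the resulting linear system.
Node n1: branches {L1, R2, R4, R5, R6, I1, R9, L2, R10} → V_1 = 65.99+23.38j
Node n2: branches {R4, R6, R7, R9} → V_2 = 2.725+2.408j
Node n3: branches {R1, C1, L2, R10} → V_3 = 77.12+25.84j
Node n4: branches {R2, R3, C1, R7, R8, I1, I2} → V_4 = -2.023+0.8333j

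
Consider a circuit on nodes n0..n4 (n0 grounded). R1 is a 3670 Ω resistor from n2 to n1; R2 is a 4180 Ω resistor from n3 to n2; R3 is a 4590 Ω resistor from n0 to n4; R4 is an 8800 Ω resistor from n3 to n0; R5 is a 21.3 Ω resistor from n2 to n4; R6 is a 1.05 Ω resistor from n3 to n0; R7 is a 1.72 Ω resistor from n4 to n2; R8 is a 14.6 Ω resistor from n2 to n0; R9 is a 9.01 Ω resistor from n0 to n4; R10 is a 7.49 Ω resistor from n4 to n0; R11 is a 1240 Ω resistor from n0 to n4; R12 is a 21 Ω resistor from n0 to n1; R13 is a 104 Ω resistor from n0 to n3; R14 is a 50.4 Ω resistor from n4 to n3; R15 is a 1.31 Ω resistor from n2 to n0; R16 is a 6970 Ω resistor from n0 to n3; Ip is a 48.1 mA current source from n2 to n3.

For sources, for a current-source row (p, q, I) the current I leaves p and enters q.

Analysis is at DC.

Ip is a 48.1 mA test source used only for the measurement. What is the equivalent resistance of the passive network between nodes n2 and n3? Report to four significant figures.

R_eq = 1.972 Ω

Apply KCL at each of the 4 non-ground nodes and solve the resulting linear system.
Node n1: branches {R1, R12} → V_1 = -0.0002648
Node n2: branches {R1, R2, R5, R7, R8, R15, Ip} → V_2 = -0.04653
Node n3: branches {R2, R4, R6, R13, R14, R16, Ip} → V_3 = 0.04831
Node n4: branches {R3, R5, R7, R9, R10, R11, R14} → V_4 = -0.03164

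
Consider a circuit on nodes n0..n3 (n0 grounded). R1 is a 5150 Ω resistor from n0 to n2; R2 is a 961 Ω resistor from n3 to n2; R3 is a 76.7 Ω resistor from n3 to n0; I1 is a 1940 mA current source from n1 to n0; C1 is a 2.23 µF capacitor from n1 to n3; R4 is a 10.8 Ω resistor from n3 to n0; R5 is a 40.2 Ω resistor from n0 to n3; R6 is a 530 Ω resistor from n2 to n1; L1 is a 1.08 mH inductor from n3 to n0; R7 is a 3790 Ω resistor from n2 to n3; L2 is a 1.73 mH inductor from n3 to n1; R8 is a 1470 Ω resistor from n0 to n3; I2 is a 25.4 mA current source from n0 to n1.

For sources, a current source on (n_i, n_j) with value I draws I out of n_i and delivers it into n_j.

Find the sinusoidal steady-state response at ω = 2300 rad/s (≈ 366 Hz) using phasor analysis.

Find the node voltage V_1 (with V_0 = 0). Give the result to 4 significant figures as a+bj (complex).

-1.433-12.07j V

Apply KCL at each of the 3 non-ground nodes and solve the resulting linear system.
Node n1: branches {I1, C1, R6, L2, I2} → V_1 = -1.433-12.07j
Node n2: branches {R1, R2, R6, R7} → V_2 = -1.340-8.385j
Node n3: branches {R2, R3, C1, R4, R5, L1, R7, L2, R8} → V_3 = -1.404-4.298j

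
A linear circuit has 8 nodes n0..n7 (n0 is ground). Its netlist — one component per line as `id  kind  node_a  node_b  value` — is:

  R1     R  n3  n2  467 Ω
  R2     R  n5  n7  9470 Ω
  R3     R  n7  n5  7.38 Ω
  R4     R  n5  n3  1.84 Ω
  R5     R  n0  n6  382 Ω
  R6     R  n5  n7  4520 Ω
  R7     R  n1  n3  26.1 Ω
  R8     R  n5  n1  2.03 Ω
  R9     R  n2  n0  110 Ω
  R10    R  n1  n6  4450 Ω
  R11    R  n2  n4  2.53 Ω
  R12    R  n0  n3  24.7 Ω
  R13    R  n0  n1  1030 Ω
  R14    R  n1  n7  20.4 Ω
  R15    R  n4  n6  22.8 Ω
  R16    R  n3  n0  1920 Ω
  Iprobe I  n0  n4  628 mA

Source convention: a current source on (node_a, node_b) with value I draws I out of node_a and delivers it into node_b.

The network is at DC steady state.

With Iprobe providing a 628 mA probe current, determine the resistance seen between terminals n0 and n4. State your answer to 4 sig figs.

Element admittances at DC:
  Y(R1) = 0.002141 S between n3,n2
  Y(R2) = 0.0001056 S between n5,n7
  Y(R3) = 0.1355 S between n7,n5
  Y(R4) = 0.5435 S between n5,n3
  Y(R5) = 0.002618 S between n0,n6
  Y(R6) = 0.0002212 S between n5,n7
  Y(R7) = 0.03831 S between n1,n3
  Y(R8) = 0.4926 S between n5,n1
  Y(R9) = 0.009091 S between n2,n0
  Y(R10) = 0.0002247 S between n1,n6
  Y(R11) = 0.3953 S between n2,n4
  Y(R12) = 0.04049 S between n0,n3
  Y(R13) = 0.0009709 S between n0,n1
  Y(R14) = 0.04902 S between n1,n7
  Y(R15) = 0.04386 S between n4,n6
  Y(R16) = 0.0005208 S between n3,n0
  Iprobe: injects 0.628 A into n4 (from n0)
Assemble and solve the 7×7 MNA system:
  V(n1)=2.433  V(n2)=45.34  V(n3)=2.411  V(n4)=46.61  V(n5)=2.422  V(n6)=43.79  V(n7)=2.425

R_eq = 74.22 Ω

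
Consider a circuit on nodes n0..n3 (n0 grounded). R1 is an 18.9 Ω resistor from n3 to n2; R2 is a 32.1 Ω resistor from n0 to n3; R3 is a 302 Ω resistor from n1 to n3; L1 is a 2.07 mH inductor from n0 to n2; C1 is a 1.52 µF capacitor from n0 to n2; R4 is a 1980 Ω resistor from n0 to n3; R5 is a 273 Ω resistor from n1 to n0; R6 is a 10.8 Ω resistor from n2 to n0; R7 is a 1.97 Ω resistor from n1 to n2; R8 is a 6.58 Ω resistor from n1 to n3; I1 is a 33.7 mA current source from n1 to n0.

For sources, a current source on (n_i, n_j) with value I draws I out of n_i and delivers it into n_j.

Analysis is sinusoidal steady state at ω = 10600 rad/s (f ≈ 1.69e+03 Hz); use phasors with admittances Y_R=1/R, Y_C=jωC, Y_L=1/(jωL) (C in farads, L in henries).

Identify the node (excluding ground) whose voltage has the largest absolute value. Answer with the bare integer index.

Apply KCL at each of the 3 non-ground nodes and solve the resulting linear system.
Node n1: branches {R3, R5, R7, R8, I1} → V_1 = -0.2975-0.05714j
Node n2: branches {R1, L1, C1, R6, R7} → V_2 = -0.2486-0.05969j
Node n3: branches {R1, R2, R3, R4, R8} → V_3 = -0.2475-0.05016j

1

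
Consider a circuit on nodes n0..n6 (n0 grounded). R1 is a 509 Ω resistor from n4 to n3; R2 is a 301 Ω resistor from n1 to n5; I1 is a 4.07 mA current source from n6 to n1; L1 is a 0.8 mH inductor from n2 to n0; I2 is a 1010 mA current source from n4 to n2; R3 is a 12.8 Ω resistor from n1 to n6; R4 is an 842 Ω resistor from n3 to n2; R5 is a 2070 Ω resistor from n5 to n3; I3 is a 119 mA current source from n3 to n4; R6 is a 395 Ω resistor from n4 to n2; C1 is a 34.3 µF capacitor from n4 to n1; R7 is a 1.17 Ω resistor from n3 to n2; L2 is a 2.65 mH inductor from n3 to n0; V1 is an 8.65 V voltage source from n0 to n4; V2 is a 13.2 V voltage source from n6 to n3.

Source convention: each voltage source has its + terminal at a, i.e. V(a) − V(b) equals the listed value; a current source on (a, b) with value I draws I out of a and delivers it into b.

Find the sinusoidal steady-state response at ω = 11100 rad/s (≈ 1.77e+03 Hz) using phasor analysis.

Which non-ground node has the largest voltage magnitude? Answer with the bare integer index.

6

MNA unknowns: 6 node voltages V₁..V_6 plus 2 source currents (V1, V2)
R1: Y=0.001965+0.000j on G[4,3]
R2: Y=0.003322+0.000j on G[1,5]
I1: z[6]−=0.00407, z[1]+=0.00407
L1: Y=0.000-0.1126j on G[2,0]
I2: z[4]−=1.01, z[2]+=1.01
R3: Y=0.07812+0.000j on G[1,6]
R4: Y=0.001188+0.000j on G[3,2]
R5: Y=0.0004831+0.000j on G[5,3]
I3: z[3]−=0.119, z[4]+=0.119
R6: Y=0.002532+0.000j on G[4,2]
C1: Y=0.000+0.3807j on G[4,1]
R7: Y=0.8547+0.000j on G[3,2]
L2: Y=0.000-0.03400j on G[3,0]
V1: row V0−V4=8.65, i_V1 at 0,4
V2: row V6−V3=13.2, i_V2 at 6,3
solve → V1=-8.807-4.136j, V2=-0.1407-4.901j, V3=-1.940-4.897j, V4=-8.650+0.000j, V5=-7.935-4.233j, V6=11.26-4.897j
aux → i_V1=-0.7184+0.08181j, i_V2=-1.572+0.05946j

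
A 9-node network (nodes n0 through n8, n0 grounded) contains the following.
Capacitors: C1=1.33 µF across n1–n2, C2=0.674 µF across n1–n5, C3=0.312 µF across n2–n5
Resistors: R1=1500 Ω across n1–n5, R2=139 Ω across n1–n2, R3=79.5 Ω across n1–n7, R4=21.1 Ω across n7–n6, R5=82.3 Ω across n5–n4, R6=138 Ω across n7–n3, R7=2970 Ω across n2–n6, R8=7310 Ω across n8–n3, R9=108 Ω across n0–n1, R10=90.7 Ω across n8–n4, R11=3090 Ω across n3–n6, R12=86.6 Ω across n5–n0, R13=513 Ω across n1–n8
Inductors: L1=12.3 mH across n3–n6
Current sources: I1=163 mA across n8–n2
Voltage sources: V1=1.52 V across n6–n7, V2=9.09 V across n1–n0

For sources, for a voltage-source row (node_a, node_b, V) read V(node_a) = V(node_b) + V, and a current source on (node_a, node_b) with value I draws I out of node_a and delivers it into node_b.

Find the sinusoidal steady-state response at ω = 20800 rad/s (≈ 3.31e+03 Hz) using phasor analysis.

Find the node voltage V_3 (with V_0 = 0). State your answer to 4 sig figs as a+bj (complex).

Apply KCL at each of the 8 non-ground nodes and solve the resulting linear system.
Node n1: branches {C1, R1, R2, R3, C2, R9, R13, V2} → V_1 = 9.090+0.000j
Node n2: branches {C1, R2, C3, I1, R7} → V_2 = 8.996-3.517j
Node n3: branches {L1, R6, R8, R11} → V_3 = 8.786-0.7187j
Node n4: branches {R5, R10} → V_4 = -4.770+5.918j
Node n5: branches {R1, R5, C2, C3, R12} → V_5 = 4.513+6.779j
Node n6: branches {L1, R4, R7, R11, V1} → V_6 = 10.32-0.03146j
Node n7: branches {R3, R4, R6, V1} → V_7 = 8.796-0.03146j
Node n8: branches {I1, R8, R10, R13} → V_8 = -15.00+4.969j
Source currents: i(V1)=-0.07566+0.004584j, i(V2)=-0.1363-0.07828j

8.786-0.7187j V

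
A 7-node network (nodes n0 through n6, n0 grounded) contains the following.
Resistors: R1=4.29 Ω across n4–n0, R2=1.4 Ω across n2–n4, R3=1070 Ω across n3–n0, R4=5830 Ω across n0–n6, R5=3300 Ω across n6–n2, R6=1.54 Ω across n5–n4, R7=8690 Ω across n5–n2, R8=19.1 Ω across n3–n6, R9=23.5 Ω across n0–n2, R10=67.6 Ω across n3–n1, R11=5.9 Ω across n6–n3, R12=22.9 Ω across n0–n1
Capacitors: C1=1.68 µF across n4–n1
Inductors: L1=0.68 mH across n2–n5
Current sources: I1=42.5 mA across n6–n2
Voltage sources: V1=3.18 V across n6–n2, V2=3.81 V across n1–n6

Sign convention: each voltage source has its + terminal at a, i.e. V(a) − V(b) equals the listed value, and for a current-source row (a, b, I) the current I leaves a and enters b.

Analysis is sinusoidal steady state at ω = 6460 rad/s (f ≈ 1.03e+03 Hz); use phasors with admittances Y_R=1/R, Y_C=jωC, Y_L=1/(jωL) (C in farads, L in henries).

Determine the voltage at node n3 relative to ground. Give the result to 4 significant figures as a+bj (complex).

Apply KCL at each of the 6 non-ground nodes and solve the resulting linear system.
Node n1: branches {C1, R10, R12, V2} → V_1 = 5.856-0.1033j
Node n2: branches {R2, R5, R7, R9, L1, I1, V1} → V_2 = -1.134-0.1033j
Node n3: branches {R3, R8, R10, R11} → V_3 = 2.276-0.1028j
Node n4: branches {R1, R2, C1, R6} → V_4 = -0.9008+0.03868j
Node n5: branches {R6, R7, L1} → V_5 = -0.9706+0.09575j
Node n6: branches {R4, R5, R8, R11, I1, V1, V2} → V_6 = 2.046-0.1033j
Source currents: i(V1)=-0.3032-0.06871j, i(V2)=-0.3103-0.06882j

2.276-0.1028j V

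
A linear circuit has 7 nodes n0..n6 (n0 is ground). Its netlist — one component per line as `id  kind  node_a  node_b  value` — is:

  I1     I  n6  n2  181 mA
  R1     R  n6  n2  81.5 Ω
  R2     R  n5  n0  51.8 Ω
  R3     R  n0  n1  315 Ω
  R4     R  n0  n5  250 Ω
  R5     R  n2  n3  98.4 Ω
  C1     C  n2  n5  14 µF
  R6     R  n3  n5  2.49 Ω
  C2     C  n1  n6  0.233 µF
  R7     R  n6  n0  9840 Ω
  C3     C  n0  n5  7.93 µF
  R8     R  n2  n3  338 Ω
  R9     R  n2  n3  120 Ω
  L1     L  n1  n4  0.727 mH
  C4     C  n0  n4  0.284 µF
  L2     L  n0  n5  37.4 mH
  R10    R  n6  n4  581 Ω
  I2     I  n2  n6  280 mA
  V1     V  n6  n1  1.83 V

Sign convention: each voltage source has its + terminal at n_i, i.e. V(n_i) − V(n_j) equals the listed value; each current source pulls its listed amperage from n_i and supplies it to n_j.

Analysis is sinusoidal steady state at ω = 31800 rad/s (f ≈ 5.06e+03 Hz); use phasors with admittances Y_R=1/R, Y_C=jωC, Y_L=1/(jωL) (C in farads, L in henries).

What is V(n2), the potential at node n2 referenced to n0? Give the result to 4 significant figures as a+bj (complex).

-0.1964+0.2026j V

Apply KCL at each of the 6 non-ground nodes and solve the resulting linear system.
Node n1: branches {R3, C2, L1, V1} → V_1 = 3.193-2.170j
Node n2: branches {I1, R1, R5, C1, R8, R9, I2} → V_2 = -0.1964+0.2026j
Node n3: branches {R5, R6, R8, R9} → V_3 = -0.1311+0.1311j
Node n4: branches {L1, C4, R10} → V_4 = 4.010-2.691j
Node n5: branches {R2, R4, C1, R6, C3, L2} → V_5 = -0.1276+0.1272j
Node n6: branches {I1, R1, C2, R7, R10, I2, V1} → V_6 = 5.023-2.170j
Source currents: i(V1)=0.03270+0.01487j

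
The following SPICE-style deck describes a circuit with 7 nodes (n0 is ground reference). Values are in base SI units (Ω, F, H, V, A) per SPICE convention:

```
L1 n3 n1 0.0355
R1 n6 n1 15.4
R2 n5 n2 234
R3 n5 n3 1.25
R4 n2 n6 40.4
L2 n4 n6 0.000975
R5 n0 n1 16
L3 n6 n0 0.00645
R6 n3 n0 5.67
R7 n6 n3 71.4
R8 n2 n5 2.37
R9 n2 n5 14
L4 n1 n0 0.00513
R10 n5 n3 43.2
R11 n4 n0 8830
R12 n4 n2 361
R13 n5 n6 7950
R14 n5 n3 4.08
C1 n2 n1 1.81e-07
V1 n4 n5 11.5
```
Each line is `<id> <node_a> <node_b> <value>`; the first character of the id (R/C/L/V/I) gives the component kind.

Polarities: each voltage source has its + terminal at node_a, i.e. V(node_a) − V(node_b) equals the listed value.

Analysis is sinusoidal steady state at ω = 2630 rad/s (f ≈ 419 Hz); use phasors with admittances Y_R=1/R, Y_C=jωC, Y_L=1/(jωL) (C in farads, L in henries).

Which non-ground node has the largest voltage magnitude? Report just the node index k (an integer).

4

MNA unknowns: 6 node voltages V₁..V_6 plus 1 source current (V1)
L1: Y=0.000-0.01071j on G[3,1]
R1: Y=0.06494+0.000j on G[6,1]
R2: Y=0.004274+0.000j on G[5,2]
R3: Y=0.8000+0.000j on G[5,3]
R4: Y=0.02475+0.000j on G[2,6]
L2: Y=0.000-0.3900j on G[4,6]
R5: Y=0.06250+0.000j on G[0,1]
L3: Y=0.000-0.05895j on G[6,0]
R6: Y=0.1764+0.000j on G[3,0]
R7: Y=0.01401+0.000j on G[6,3]
R8: Y=0.4219+0.000j on G[2,5]
R9: Y=0.07143+0.000j on G[2,5]
L4: Y=0.000-0.07412j on G[1,0]
R10: Y=0.02315+0.000j on G[5,3]
R11: Y=0.0001133+0.000j on G[4,0]
R12: Y=0.002770+0.000j on G[4,2]
R13: Y=0.0001258+0.000j on G[5,6]
R14: Y=0.2451+0.000j on G[5,3]
C1: Y=0.000+0.0004760j on G[2,1]
V1: row V4−V5=11.5, i_V1 at 4,5
solve → V1=2.381+2.347j, V2=-2.180+3.020j, V3=-2.224+2.611j, V4=8.786+3.107j, V5=-2.714+3.107j, V6=7.313+1.162j
aux → i_V1=-0.7900+0.5740j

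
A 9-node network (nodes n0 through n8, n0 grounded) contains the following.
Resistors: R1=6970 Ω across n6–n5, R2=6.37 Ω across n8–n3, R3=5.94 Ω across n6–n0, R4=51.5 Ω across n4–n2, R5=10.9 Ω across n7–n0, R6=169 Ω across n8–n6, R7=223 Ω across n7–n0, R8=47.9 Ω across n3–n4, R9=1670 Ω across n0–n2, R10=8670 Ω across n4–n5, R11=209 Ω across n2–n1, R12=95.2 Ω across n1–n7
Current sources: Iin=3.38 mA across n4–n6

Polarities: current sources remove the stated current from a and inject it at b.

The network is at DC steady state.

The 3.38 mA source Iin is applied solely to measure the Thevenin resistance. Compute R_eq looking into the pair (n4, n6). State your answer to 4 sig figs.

MNA unknowns: 8 node voltages V₁..V_8
R1: Y=0.0001435 on G[6,5]
R2: Y=0.1570 on G[8,3]
R3: Y=0.1684 on G[6,0]
R4: Y=0.01942 on G[4,2]
R5: Y=0.09174 on G[7,0]
R6: Y=0.005917 on G[8,6]
R7: Y=0.004484 on G[7,0]
R8: Y=0.02088 on G[3,4]
R9: Y=0.0005988 on G[0,2]
R10: Y=0.0001153 on G[4,5]
R11: Y=0.004785 on G[2,1]
R12: Y=0.01050 on G[1,7]
Iin: z[4]−=0.00338, z[6]+=0.00338
solve → V1=-0.1219, V2=-0.3632, V3=-0.3390, V4=-0.4339, V5=-0.1888, V6=0.008150, V7=-0.01200, V8=-0.3264

R_eq = 130.8 Ω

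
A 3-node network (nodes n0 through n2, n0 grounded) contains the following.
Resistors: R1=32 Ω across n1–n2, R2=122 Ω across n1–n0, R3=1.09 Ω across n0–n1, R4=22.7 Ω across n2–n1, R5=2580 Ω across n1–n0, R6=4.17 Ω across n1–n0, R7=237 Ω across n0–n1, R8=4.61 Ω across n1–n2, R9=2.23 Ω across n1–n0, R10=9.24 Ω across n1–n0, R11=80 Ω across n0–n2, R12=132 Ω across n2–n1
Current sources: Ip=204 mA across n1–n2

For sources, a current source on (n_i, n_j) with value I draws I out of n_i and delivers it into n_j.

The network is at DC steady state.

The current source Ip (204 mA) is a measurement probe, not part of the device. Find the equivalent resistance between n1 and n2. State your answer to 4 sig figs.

Element admittances at DC:
  Y(R1) = 0.03125 S between n1,n2
  Y(R2) = 0.008197 S between n1,n0
  Y(R3) = 0.9174 S between n0,n1
  Y(R4) = 0.04405 S between n2,n1
  Y(R5) = 0.0003876 S between n1,n0
  Y(R6) = 0.2398 S between n1,n0
  Y(R7) = 0.004219 S between n0,n1
  Y(R8) = 0.2169 S between n1,n2
  Y(R9) = 0.4484 S between n1,n0
  Y(R10) = 0.1082 S between n1,n0
  Y(R11) = 0.01250 S between n0,n2
  Y(R12) = 0.007576 S between n2,n1
  Ip: injects 0.204 A into n2 (from n1)
Assemble and solve the 2×2 MNA system:
  V(n1)=-0.004696  V(n2)=0.6487

R_eq = 3.203 Ω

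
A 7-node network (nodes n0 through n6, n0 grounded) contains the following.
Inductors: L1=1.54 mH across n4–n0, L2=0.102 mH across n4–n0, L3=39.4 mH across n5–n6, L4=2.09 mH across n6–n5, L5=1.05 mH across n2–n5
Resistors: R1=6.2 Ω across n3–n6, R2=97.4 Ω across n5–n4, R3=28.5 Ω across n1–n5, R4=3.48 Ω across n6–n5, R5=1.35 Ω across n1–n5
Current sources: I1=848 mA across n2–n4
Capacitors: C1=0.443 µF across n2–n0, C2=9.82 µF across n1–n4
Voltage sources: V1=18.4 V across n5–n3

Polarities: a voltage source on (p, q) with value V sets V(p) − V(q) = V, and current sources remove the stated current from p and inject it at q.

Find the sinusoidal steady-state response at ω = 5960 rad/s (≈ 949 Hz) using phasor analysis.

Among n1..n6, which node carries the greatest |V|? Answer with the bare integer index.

3

MNA unknowns: 6 node voltages V₁..V_6 plus 1 source current (V1)
L1: Y=0.000-0.1090j on G[4,0]
R1: Y=0.1613+0.000j on G[3,6]
L2: Y=0.000-1.645j on G[4,0]
R2: Y=0.01027+0.000j on G[5,4]
R3: Y=0.03509+0.000j on G[1,5]
L3: Y=0.000-0.004259j on G[5,6]
I1: z[2]−=0.848, z[4]+=0.848
C1: Y=0.000+0.002640j on G[2,0]
C2: Y=0.000+0.05853j on G[1,4]
R4: Y=0.2874+0.000j on G[6,5]
L4: Y=0.000-0.08028j on G[6,5]
R5: Y=0.7407+0.000j on G[1,5]
L5: Y=0.000-0.1598j on G[2,5]
V1: row V5−V3=18.4, i_V1 at 5,3
solve → V1=-2.205+13.56j, V2=-3.282+8.228j, V3=-21.63+13.40j, V4=-0.004940+0.01239j, V5=-3.228+13.40j, V6=-9.616+12.20j
aux → i_V1=-1.937+0.1941j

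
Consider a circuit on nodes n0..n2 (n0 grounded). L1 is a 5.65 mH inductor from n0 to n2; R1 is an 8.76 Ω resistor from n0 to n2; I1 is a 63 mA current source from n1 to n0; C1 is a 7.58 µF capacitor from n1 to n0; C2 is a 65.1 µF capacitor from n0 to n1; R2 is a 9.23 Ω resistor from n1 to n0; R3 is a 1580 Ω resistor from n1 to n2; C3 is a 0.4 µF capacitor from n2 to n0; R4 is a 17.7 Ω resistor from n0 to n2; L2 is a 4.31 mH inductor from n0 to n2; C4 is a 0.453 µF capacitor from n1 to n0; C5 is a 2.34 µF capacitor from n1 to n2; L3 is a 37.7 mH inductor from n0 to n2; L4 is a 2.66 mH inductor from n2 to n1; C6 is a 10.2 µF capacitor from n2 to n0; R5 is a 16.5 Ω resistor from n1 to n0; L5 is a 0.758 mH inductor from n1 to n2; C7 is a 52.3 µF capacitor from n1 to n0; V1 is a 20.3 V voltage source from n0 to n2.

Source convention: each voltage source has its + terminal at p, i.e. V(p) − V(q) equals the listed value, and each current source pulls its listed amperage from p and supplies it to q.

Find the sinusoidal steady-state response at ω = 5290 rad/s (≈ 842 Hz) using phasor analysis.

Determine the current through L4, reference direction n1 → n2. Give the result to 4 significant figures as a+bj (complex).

0.4982-2.455j A

MNA unknowns: 2 node voltages V₁..V_2 plus 1 source current (V1)
L1: Y=0.000-0.03346j on G[0,2]
R1: Y=0.1142+0.000j on G[0,2]
I1: z[1]−=0.063, z[0]+=0.063
C1: Y=0.000+0.04010j on G[1,0]
C2: Y=0.000+0.3444j on G[0,1]
R2: Y=0.1083+0.000j on G[1,0]
R3: Y=0.0006329+0.000j on G[1,2]
C3: Y=0.000+0.002116j on G[2,0]
R4: Y=0.05650+0.000j on G[0,2]
L2: Y=0.000-0.04386j on G[0,2]
C4: Y=0.000+0.002396j on G[1,0]
C5: Y=0.000+0.01238j on G[1,2]
L3: Y=0.000-0.005014j on G[0,2]
L4: Y=0.000-0.07107j on G[2,1]
C6: Y=0.000+0.05396j on G[2,0]
R5: Y=0.06061+0.000j on G[1,0]
L5: Y=0.000-0.2494j on G[1,2]
C7: Y=0.000+0.2767j on G[1,0]
V1: row V0−V2=20.3, i_V1 at 0,2
solve → V1=14.25+7.011j, V2=-20.30+0.000j
aux → i_V1=-5.646+11.17j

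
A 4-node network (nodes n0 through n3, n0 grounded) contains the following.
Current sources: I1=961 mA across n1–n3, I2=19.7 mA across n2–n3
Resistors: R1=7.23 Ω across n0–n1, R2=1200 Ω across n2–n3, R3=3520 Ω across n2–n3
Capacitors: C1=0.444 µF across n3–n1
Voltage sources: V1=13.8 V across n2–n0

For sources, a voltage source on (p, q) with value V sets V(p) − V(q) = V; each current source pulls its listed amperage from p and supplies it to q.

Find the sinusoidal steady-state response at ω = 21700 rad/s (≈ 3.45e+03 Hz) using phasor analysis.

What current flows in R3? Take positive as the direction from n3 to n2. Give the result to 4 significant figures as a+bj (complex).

Apply KCL at each of the 3 non-ground nodes and solve the resulting linear system.
Node n1: branches {I1, R1, C1} → V_1 = 0.1578+0.8175j
Node n2: branches {R2, I2, R3, V1} → V_2 = 13.80+0.000j
Node n3: branches {I1, C1, R2, I2, R3} → V_3 = 11.89-101.2j
Source currents: i(V1)=-0.02183-0.1131j

-0.0005416-0.02875j A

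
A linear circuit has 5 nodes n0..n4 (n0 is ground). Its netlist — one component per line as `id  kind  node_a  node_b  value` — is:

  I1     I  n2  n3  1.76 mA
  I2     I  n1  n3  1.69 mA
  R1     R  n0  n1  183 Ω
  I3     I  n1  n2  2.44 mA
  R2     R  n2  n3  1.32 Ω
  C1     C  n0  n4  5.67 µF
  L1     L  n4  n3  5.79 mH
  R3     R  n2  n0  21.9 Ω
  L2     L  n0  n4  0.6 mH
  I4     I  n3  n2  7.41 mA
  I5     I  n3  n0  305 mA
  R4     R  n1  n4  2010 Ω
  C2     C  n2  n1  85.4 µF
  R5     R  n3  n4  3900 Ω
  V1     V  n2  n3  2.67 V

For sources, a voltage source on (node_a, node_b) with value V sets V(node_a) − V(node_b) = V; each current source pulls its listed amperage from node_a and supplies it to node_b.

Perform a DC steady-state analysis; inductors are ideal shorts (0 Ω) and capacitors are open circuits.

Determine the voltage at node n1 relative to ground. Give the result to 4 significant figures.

Element admittances at DC:
  I1: injects 0.00176 A into n3 (from n2)
  I2: injects 0.00169 A into n3 (from n1)
  Y(R1) = 0.005464 S between n0,n1
  I3: injects 0.00244 A into n2 (from n1)
  Y(R2) = 0.7576 S between n2,n3
  Y(C1) = 0.000 S between n0,n4
  L1: short n4↔n3 (DC inductor)
  Y(R3) = 0.04566 S between n2,n0
  L2: short n0↔n4 (DC inductor)
  I4: injects 0.00741 A into n2 (from n3)
  I5: injects 0.305 A into n0 (from n3)
  Y(R4) = 0.0004975 S between n1,n4
  Y(C2) = 0.000 S between n2,n1
  Y(R5) = 0.0002564 S between n3,n4
  V1: constraint V(n2)−V(n3) = 2.67
Assemble and solve the 7×7 MNA system:
  V(n1)=-0.6927  V(n2)=2.670  V(n3)=0.000  V(n4)=0.000
  i(L1)=0.4228  i(L2)=0.4231  i(V1)=-2.137

-0.6927 V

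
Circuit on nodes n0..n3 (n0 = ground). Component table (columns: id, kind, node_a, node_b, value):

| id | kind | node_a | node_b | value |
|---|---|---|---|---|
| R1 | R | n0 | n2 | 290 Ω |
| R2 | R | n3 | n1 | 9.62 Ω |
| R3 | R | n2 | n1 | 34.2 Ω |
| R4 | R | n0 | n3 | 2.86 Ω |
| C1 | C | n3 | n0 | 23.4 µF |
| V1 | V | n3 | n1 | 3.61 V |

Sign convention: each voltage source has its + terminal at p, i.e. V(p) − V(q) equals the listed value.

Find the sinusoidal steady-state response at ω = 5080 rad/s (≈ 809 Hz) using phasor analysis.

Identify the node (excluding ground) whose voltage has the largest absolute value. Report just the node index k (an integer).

1

MNA unknowns: 3 node voltages V₁..V_3 plus 1 source current (V1)
R1: Y=0.003448+0.000j on G[0,2]
R2: Y=0.1040+0.000j on G[3,1]
R3: Y=0.02924+0.000j on G[2,1]
R4: Y=0.3497+0.000j on G[0,3]
C1: Y=0.000+0.1189j on G[3,0]
V1: row V3−V1=3.61, i_V1 at 3,1
solve → V1=-3.582-0.009553j, V2=-3.204-0.008546j, V3=0.02835-0.009553j
aux → i_V1=-0.3863-2.947e-05j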